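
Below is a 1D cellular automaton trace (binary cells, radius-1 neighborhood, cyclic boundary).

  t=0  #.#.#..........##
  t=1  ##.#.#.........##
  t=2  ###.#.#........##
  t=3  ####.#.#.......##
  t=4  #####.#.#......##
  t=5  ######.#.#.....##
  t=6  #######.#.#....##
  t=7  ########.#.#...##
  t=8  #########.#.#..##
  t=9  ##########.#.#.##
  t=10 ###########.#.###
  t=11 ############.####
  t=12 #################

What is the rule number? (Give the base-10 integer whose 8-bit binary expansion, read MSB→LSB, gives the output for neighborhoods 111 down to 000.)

248

  ###|#  b7=1 t=0,i=16
  ##.|#  b6=1 t=0,i=0
  #.#|#  b5=1 t=0,i=1
  #..|#  b4=1 t=0,i=5
  .##|#  b3=1 t=0,i=15
  .#.|.  b2=0 t=0,i=2
  ..#|.  b1=0 t=0,i=14
  ...|.  b0=0 t=0,i=6
  bits 11111000 = 248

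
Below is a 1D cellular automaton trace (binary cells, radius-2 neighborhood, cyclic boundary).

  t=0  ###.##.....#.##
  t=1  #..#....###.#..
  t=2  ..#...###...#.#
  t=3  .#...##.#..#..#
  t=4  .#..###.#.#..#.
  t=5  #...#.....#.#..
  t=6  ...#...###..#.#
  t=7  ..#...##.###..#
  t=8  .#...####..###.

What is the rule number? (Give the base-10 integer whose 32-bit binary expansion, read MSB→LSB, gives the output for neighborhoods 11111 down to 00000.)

  #####|#  b31=1 t=0,i=0
  ####.|.  b30=0 t=0,i=1
  ###.#|.  b29=0 t=0,i=2
  ###..|#  b28=1 t=2,i=8
  ##.##|#  b27=1 t=0,i=3
  ##.#.|.  b26=0 t=1,i=11
  ##..#|#  b25=1 t=6,i=10
  ##...|.  b24=0 t=0,i=6
  #.###|.  b23=0 t=0,i=13
  #.##.|.  b22=0 t=0,i=4
  #.#.#|.  b21=0 t=4,i=8
  #.#..|#  b20=1 t=1,i=12
  #..##|.  b19=0 t=4,i=3
  #..#.|#  b18=1 t=1,i=2
  #...#|.  b17=0 t=2,i=4
  #....|.  b16=0 t=0,i=7
  .####|.  b15=0 t=0,i=14
  .###.|.  b14=0 t=1,i=9
  .##.#|#  b13=1 t=3,i=6
  .##..|.  b12=0 t=0,i=5
  .#.##|#  b11=1 t=0,i=12
  .#.#.|.  b10=0 t=2,i=13
  .#..#|.  b9=0 t=1,i=1
  .#...|.  b8=0 t=1,i=4
  ..###|#  b7=1 t=1,i=8
  ..##.|#  b6=1 t=3,i=5
  ..#.#|.  b5=0 t=0,i=11
  ..#..|.  b4=0 t=1,i=0
  ...##|#  b3=1 t=1,i=7
  ...#.|#  b2=1 t=0,i=10
  ....#|#  b1=1 t=0,i=9
  .....|#  b0=1 t=0,i=8
  bits 10011010000101000010100011001111 = 2585012431

2585012431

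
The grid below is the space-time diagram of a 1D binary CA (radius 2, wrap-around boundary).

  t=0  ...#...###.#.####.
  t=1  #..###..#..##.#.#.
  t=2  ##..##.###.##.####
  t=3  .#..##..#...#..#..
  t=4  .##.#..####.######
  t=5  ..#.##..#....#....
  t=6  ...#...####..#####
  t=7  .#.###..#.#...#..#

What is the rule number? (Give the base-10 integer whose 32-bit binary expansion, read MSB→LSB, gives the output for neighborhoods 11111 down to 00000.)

272101201

  [31] ##### => .  t=2,i=16
  [30] ####. => .  t=0,i=15
  [29] ###.# => .  t=0,i=9
  [28] ###.. => #  t=0,i=16
  [27] ##.## => .  t=2,i=6
  [26] ##.#. => .  t=0,i=10
  [25] ##..# => .  t=1,i=6
  [24] ##... => .  t=0,i=17
  [23] #.### => .  t=0,i=13
  [22] #.##. => .  t=2,i=11
  [21] #.#.# => #  t=0,i=11
  [20] #.#.. => #  t=1,i=0
  [19] #..## => .  t=1,i=2
  [18] #..#. => #  t=1,i=7
  [17] #...# => #  t=0,i=5
  [16] #.... => #  t=0,i=0
  [15] .#### => #  t=0,i=14
  [14] .###. => #  t=0,i=8
  [13] .##.# => #  t=1,i=12
  [12] .##.. => .  t=3,i=5
  [11] .#.## => #  t=0,i=12
  [10] .#.#. => #  t=1,i=15
  [9] .#..# => #  t=1,i=1
  [8] .#... => #  t=0,i=4
  [7] ..### => .  t=0,i=7
  [6] ..##. => #  t=1,i=11
  [5] ..#.# => .  t=5,i=2
  [4] ..#.. => #  t=0,i=3
  [3] ...## => .  t=0,i=6
  [2] ...#. => .  t=0,i=2
  [1] ....# => .  t=0,i=1
  [0] ..... => #  t=5,i=16
  bits 00010000001101111110111101010001 = 272101201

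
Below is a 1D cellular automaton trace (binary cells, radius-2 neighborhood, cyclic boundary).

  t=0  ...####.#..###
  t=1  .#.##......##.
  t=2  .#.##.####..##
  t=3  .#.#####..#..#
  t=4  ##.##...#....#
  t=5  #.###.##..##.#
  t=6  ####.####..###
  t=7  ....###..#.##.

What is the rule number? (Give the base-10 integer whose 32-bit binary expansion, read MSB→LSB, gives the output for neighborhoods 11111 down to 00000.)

  [31] ##### => .  t=3,i=5
  [30] ####. => .  t=0,i=5
  [29] ###.# => .  t=0,i=6
  [28] ###.. => .  t=0,i=13
  [27] ##.## => #  t=2,i=5
  [26] ##.#. => .  t=0,i=7
  [25] ##..# => #  t=1,i=13
  [24] ##... => .  t=0,i=0
  [23] #.### => #  t=2,i=6
  [22] #.##. => #  t=1,i=3
  [21] #.#.# => #  t=2,i=1
  [20] #.#.. => .  t=0,i=8
  [19] #..## => .  t=0,i=10
  [18] #..#. => .  t=1,i=0
  [17] #...# => #  t=0,i=1
  [16] #.... => #  t=1,i=6
  [15] .#### => #  t=0,i=4
  [14] .###. => #  t=0,i=12
  [13] .##.# => #  t=2,i=4
  [12] .##.. => #  t=1,i=4
  [11] .#.## => .  t=1,i=2
  [10] .#.#. => #  t=3,i=0
  [9] .#..# => .  t=0,i=9
  [8] .#... => .  t=4,i=9
  [7] ..### => #  t=0,i=3
  [6] ..##. => .  t=1,i=11
  [5] ..#.# => #  t=1,i=1
  [4] ..#.. => .  t=3,i=10
  [3] ...## => .  t=0,i=2
  [2] ...#. => #  t=4,i=7
  [1] ....# => #  t=1,i=9
  [0] ..... => #  t=1,i=7
  bits 00001010111000111111010010100111 = 182711463

182711463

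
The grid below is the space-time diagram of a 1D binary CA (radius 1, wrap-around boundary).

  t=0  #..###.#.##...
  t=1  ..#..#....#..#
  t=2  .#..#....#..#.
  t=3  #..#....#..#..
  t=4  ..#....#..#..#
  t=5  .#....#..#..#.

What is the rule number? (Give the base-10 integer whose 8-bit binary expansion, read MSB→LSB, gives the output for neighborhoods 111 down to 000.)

  ### -> .   bit 7 = 0  t=0,i=4
  ##. -> #   bit 6 = 1  t=0,i=5
  #.# -> .   bit 5 = 0  t=0,i=6
  #.. -> .   bit 4 = 0  t=0,i=1
  .## -> .   bit 3 = 0  t=0,i=3
  .#. -> .   bit 2 = 0  t=0,i=0
  ..# -> #   bit 1 = 1  t=0,i=2
  ... -> .   bit 0 = 0  t=0,i=12
  bits 01000010 = 66

66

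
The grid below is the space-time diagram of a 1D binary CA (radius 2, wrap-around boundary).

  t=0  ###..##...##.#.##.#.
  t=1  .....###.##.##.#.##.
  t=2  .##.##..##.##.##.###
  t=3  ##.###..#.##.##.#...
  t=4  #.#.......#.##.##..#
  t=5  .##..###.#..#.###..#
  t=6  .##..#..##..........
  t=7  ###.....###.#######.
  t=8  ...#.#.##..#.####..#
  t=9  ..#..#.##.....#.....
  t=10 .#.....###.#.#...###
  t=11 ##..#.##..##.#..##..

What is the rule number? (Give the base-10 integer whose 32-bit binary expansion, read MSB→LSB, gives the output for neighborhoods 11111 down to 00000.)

2372964557

  [31] ##### => #  t=7,i=14
  [30] ####. => .  t=7,i=17
  [29] ###.# => .  t=1,i=7
  [28] ###.. => .  t=0,i=2
  [27] ##.## => #  t=1,i=8
  [26] ##.#. => #  t=0,i=12
  [25] ##..# => .  t=0,i=3
  [24] ##... => #  t=0,i=7
  [23] #.### => .  t=0,i=0
  [22] #.##. => #  t=0,i=15
  [21] #.#.# => #  t=0,i=13
  [20] #.#.. => #  t=3,i=16
  [19] #..## => .  t=0,i=4
  [18] #..#. => .  t=3,i=7
  [17] #...# => .  t=0,i=8
  [16] #.... => .  t=1,i=0
  [15] .#### => #  t=7,i=13
  [14] .###. => .  t=0,i=1
  [13] .##.# => .  t=0,i=11
  [12] .##.. => #  t=0,i=6
  [11] .#.## => .  t=0,i=14
  [10] .#.#. => .  t=8,i=4
  [9] .#..# => .  t=5,i=10
  [8] .#... => .  t=3,i=17
  [7] ..### => #  t=1,i=5
  [6] ..##. => #  t=0,i=5
  [5] ..#.# => .  t=3,i=8
  [4] ..#.. => .  t=6,i=5
  [3] ...## => #  t=0,i=9
  [2] ...#. => #  t=4,i=9
  [1] ....# => .  t=1,i=3
  [0] ..... => #  t=1,i=1
  bits 10001101011100001001000011001101 = 2372964557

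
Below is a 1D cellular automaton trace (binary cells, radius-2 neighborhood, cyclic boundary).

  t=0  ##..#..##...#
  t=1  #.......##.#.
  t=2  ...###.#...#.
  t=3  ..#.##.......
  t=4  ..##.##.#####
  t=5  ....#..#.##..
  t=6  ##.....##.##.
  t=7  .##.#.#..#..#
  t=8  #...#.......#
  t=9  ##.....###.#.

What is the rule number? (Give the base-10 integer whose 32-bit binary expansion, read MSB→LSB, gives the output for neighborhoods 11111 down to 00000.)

  [31] ##### => #  t=4,i=10
  [30] ####. => .  t=4,i=11
  [29] ###.# => #  t=2,i=5
  [28] ###.. => .  t=0,i=1
  [27] ##.## => #  t=4,i=4
  [26] ##.#. => .  t=1,i=10
  [25] ##..# => .  t=0,i=2
  [24] ##... => #  t=0,i=9
  [23] #.### => .  t=4,i=8
  [22] #.##. => .  t=3,i=4
  [21] #.#.# => #  t=1,i=11
  [20] #.#.. => .  t=1,i=0
  [19] #..## => .  t=0,i=6
  [18] #..#. => .  t=0,i=3
  [17] #...# => .  t=0,i=10
  [16] #.... => .  t=1,i=2
  [15] .#### => #  t=4,i=9
  [14] .###. => #  t=0,i=0
  [13] .##.# => .  t=1,i=9
  [12] .##.. => #  t=0,i=8
  [11] .#.## => #  t=3,i=3
  [10] .#.#. => .  t=1,i=12
  [9] .#..# => .  t=0,i=5
  [8] .#... => .  t=1,i=1
  [7] ..### => .  t=0,i=12
  [6] ..##. => .  t=0,i=7
  [5] ..#.# => #  t=3,i=2
  [4] ..#.. => .  t=0,i=4
  [3] ...## => #  t=0,i=11
  [2] ...#. => .  t=2,i=10
  [1] ....# => .  t=1,i=6
  [0] ..... => #  t=1,i=3
  bits 10101001001000001101100000101001 = 2837501993

2837501993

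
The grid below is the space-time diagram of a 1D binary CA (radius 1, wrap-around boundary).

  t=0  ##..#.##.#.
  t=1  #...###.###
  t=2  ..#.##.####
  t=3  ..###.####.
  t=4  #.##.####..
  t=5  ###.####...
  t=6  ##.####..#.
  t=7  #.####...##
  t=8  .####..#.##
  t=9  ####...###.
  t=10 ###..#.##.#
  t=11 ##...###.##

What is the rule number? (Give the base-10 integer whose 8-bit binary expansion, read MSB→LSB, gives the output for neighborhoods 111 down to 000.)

  ###|#  b7=1 t=1,i=5
  ##.|.  b6=0 t=0,i=1
  #.#|#  b5=1 t=0,i=5
  #..|.  b4=0 t=0,i=2
  .##|#  b3=1 t=0,i=0
  .#.|#  b2=1 t=0,i=4
  ..#|.  b1=0 t=0,i=3
  ...|#  b0=1 t=1,i=2
  bits 10101101 = 173

173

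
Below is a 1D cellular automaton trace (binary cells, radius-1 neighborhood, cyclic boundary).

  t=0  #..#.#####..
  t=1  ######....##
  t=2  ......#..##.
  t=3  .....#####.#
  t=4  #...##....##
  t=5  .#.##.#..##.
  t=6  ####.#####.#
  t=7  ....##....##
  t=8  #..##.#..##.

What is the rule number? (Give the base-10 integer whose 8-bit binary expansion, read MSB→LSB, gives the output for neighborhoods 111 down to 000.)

  ###|.  b7=0 t=0,i=6
  ##.|.  b6=0 t=0,i=9
  #.#|#  b5=1 t=0,i=4
  #..|#  b4=1 t=0,i=1
  .##|#  b3=1 t=0,i=5
  .#.|#  b2=1 t=0,i=0
  ..#|#  b1=1 t=0,i=2
  ...|.  b0=0 t=1,i=7
  bits 00111110 = 62

62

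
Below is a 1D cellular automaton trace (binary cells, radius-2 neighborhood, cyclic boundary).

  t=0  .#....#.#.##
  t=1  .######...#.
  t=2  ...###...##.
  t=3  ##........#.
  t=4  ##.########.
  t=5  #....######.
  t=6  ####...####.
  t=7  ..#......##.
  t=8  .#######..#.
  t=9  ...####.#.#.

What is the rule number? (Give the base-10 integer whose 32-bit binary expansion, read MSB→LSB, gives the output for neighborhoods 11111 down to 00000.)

  ##### -> #   bit 31 = 1  t=1,i=3
  ####. -> #   bit 30 = 1  t=1,i=5
  ###.# -> #   bit 29 = 1  t=4,i=10
  ###.. -> .   bit 28 = 0  t=1,i=6
  ##.## -> .   bit 27 = 0  t=4,i=2
  ##.#. -> .   bit 26 = 0  t=0,i=0
  ##..# -> #   bit 25 = 1  t=8,i=8
  ##... -> .   bit 24 = 0  t=1,i=7
  #.### -> .   bit 23 = 0  t=4,i=3
  #.##. -> #   bit 22 = 1  t=0,i=10
  #.#.# -> .   bit 21 = 0  t=0,i=8
  #.#.. -> #   bit 20 = 1  t=0,i=1
  #..## -> .   bit 19 = 0  t=1,i=0
  #..#. -> .   bit 18 = 0  t=8,i=9
  #...# -> .   bit 17 = 0  t=1,i=8
  #.... -> #   bit 16 = 1  t=0,i=3
  .#### -> .   bit 15 = 0  t=1,i=2
  .###. -> .   bit 14 = 0  t=2,i=4
  .##.# -> .   bit 13 = 0  t=0,i=11
  .##.. -> #   bit 12 = 1  t=2,i=10
  .#.## -> .   bit 11 = 0  t=0,i=9
  .#.#. -> .   bit 10 = 0  t=0,i=7
  .#..# -> .   bit 9 = 0  t=1,i=11
  .#... -> #   bit 8 = 1  t=0,i=2
  ..### -> .   bit 7 = 0  t=1,i=1
  ..##. -> .   bit 6 = 0  t=2,i=9
  ..#.# -> #   bit 5 = 1  t=0,i=6
  ..#.. -> #   bit 4 = 1  t=1,i=10
  ...## -> .   bit 3 = 0  t=2,i=2
  ...#. -> #   bit 2 = 1  t=0,i=5
  ....# -> #   bit 1 = 1  t=0,i=4
  ..... -> #   bit 0 = 1  t=3,i=4
  bits 11100010010100010001000100110111 = 3796963639

3796963639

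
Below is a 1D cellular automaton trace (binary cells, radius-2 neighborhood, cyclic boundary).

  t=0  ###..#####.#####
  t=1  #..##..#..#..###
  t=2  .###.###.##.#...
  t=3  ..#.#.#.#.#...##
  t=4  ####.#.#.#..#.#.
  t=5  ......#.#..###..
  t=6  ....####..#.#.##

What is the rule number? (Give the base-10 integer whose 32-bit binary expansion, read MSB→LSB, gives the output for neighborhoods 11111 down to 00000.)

2333041782

  [31] ##### => #  t=0,i=0
  [30] ####. => .  t=0,i=1
  [29] ###.# => .  t=0,i=9
  [28] ###.. => .  t=0,i=2
  [27] ##.## => #  t=0,i=10
  [26] ##.#. => .  t=2,i=11
  [25] ##..# => #  t=0,i=3
  [24] ##... => #  t=5,i=14
  [23] #.### => .  t=0,i=11
  [22] #.##. => .  t=2,i=9
  [21] #.#.# => .  t=3,i=4
  [20] #.#.. => .  t=2,i=12
  [19] #..## => #  t=0,i=4
  [18] #..#. => #  t=1,i=6
  [17] #...# => #  t=3,i=12
  [16] #.... => #  t=2,i=14
  [15] .#### => .  t=0,i=6
  [14] .###. => #  t=2,i=2
  [13] .##.# => #  t=2,i=10
  [12] .##.. => .  t=1,i=4
  [11] .#.## => .  t=4,i=15
  [10] .#.#. => #  t=3,i=3
  [9] .#..# => .  t=1,i=8
  [8] .#... => .  t=2,i=13
  [7] ..### => .  t=0,i=5
  [6] ..##. => #  t=1,i=3
  [5] ..#.# => #  t=3,i=2
  [4] ..#.. => #  t=1,i=7
  [3] ...## => .  t=2,i=0
  [2] ...#. => #  t=5,i=5
  [1] ....# => #  t=2,i=15
  [0] ..... => .  t=5,i=0
  bits 10001011000011110110010001110110 = 2333041782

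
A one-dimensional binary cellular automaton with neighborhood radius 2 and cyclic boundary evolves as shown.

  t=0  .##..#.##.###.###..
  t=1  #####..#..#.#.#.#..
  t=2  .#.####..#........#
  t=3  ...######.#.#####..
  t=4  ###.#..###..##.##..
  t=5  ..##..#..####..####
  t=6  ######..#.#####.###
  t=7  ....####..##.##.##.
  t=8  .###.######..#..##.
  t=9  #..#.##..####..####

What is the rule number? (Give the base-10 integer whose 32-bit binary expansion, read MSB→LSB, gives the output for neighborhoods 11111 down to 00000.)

  [31] ##### => .  t=1,i=2
  [30] ####. => #  t=1,i=3
  [29] ###.# => #  t=0,i=12
  [28] ###.. => #  t=0,i=16
  [27] ##.## => .  t=0,i=9
  [26] ##.#. => #  t=3,i=9
  [25] ##..# => #  t=0,i=3
  [24] ##... => .  t=0,i=17
  [23] #.### => #  t=0,i=10
  [22] #.##. => #  t=0,i=7
  [21] #.#.# => .  t=1,i=12
  [20] #.#.. => .  t=1,i=16
  [19] #..## => #  t=1,i=18
  [18] #..#. => #  t=0,i=4
  [17] #...# => .  t=0,i=18
  [16] #.... => .  t=2,i=11
  [15] .#### => #  t=1,i=1
  [14] .###. => .  t=0,i=11
  [13] .##.# => .  t=0,i=8
  [12] .##.. => #  t=0,i=2
  [11] .#.## => .  t=0,i=6
  [10] .#.#. => .  t=1,i=11
  [9] .#..# => .  t=1,i=8
  [8] .#... => #  t=2,i=10
  [7] ..### => .  t=1,i=0
  [6] ..##. => #  t=0,i=1
  [5] ..#.# => .  t=0,i=5
  [4] ..#.. => .  t=1,i=7
  [3] ...## => #  t=0,i=0
  [2] ...#. => .  t=2,i=17
  [1] ....# => #  t=2,i=16
  [0] ..... => #  t=2,i=12
  bits 01110110110011001001000101001011 = 1993118027

1993118027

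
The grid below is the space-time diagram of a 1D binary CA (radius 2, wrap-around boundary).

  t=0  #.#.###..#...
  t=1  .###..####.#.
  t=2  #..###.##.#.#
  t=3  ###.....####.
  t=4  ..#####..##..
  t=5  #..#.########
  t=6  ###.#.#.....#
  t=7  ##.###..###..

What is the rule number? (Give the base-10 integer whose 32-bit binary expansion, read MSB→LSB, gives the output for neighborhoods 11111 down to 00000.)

1462746707

  #####|.  b31=0 t=4,i=4
  ####.|#  b30=1 t=1,i=8
  ###.#|.  b29=0 t=1,i=9
  ###..|#  b28=1 t=0,i=6
  ##.##|.  b27=0 t=2,i=6
  ##.#.|#  b26=1 t=1,i=10
  ##..#|#  b25=1 t=0,i=7
  ##...|#  b24=1 t=3,i=3
  #.###|.  b23=0 t=0,i=4
  #.##.|.  b22=0 t=2,i=7
  #.#.#|#  b21=1 t=0,i=2
  #.#..|.  b20=0 t=1,i=11
  #..##|#  b19=1 t=1,i=0
  #..#.|#  b18=1 t=0,i=8
  #...#|#  b17=1 t=0,i=11
  #....|#  b16=1 t=3,i=4
  .####|#  b15=1 t=1,i=7
  .###.|.  b14=0 t=0,i=5
  .##.#|#  b13=1 t=2,i=8
  .##..|#  b12=1 t=2,i=0
  .#.##|#  b11=1 t=0,i=3
  .#.#.|#  b10=1 t=0,i=1
  .#..#|#  b9=1 t=1,i=12
  .#...|.  b8=0 t=0,i=10
  ..###|.  b7=0 t=1,i=1
  ..##.|#  b6=1 t=4,i=9
  ..#.#|.  b5=0 t=0,i=0
  ..#..|#  b4=1 t=0,i=9
  ...##|.  b3=0 t=3,i=7
  ...#.|.  b2=0 t=0,i=12
  ....#|#  b1=1 t=3,i=6
  .....|#  b0=1 t=3,i=5
  bits 01010111001011111011111001010011 = 1462746707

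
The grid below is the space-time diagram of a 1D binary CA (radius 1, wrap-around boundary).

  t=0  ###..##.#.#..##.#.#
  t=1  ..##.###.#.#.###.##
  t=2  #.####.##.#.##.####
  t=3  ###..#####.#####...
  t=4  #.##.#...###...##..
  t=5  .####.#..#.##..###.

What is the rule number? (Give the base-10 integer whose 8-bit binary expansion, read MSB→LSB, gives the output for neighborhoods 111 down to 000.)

  ###|.  b7=0 t=0,i=0
  ##.|#  b6=1 t=0,i=2
  #.#|#  b5=1 t=0,i=7
  #..|#  b4=1 t=0,i=3
  .##|#  b3=1 t=0,i=5
  .#.|.  b2=0 t=0,i=8
  ..#|.  b1=0 t=0,i=4
  ...|.  b0=0 t=3,i=17
  bits 01111000 = 120

120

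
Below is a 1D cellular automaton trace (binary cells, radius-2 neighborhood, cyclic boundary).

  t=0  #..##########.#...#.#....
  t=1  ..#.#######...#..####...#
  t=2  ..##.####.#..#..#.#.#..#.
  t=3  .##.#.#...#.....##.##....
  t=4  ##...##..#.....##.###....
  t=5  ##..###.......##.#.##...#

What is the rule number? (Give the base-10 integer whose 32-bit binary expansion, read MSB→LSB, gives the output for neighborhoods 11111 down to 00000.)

  #####|#  b31=1 t=0,i=5
  ####.|.  b30=0 t=0,i=11
  ###.#|.  b29=0 t=0,i=12
  ###..|#  b28=1 t=1,i=10
  ##.##|#  b27=1 t=2,i=4
  ##.#.|.  b26=0 t=0,i=13
  ##..#|.  b25=0 t=4,i=7
  ##...|.  b24=0 t=1,i=11
  #.###|.  b23=0 t=1,i=4
  #.##.|#  b22=1 t=3,i=19
  #.#.#|.  b21=0 t=2,i=18
  #.#..|#  b20=1 t=0,i=14
  #..##|#  b19=1 t=0,i=2
  #..#.|.  b18=0 t=1,i=1
  #...#|.  b17=0 t=0,i=16
  #....|.  b16=0 t=0,i=22
  .####|#  b15=1 t=0,i=4
  .###.|#  b14=1 t=4,i=19
  .##.#|.  b13=0 t=2,i=3
  .##..|#  b12=1 t=3,i=20
  .#.##|#  b11=1 t=1,i=3
  .#.#.|#  b10=1 t=0,i=19
  .#..#|.  b9=0 t=0,i=1
  .#...|.  b8=0 t=0,i=15
  ..###|.  b7=0 t=0,i=3
  ..##.|#  b6=1 t=2,i=2
  ..#.#|#  b5=1 t=0,i=18
  ..#..|.  b4=0 t=0,i=0
  ...##|#  b3=1 t=2,i=1
  ...#.|#  b2=1 t=0,i=17
  ....#|.  b1=0 t=0,i=23
  .....|.  b0=0 t=3,i=13
  bits 10011000010110001101110001101100 = 2555960428

2555960428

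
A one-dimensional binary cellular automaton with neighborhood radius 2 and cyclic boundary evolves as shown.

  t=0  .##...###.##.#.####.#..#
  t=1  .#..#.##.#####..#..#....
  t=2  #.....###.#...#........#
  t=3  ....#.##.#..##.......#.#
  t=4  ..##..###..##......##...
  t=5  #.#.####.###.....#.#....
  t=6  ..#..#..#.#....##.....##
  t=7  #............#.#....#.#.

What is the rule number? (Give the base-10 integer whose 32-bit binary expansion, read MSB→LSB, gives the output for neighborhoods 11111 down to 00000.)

  nb #####: next=.  (t=1,i=11, bit31=0)
  nb ####.: next=.  (t=0,i=17, bit30=0)
  nb ###.#: next=.  (t=0,i=8, bit29=0)
  nb ###..: next=.  (t=1,i=13, bit28=0)
  nb ##.##: next=#  (t=0,i=9, bit27=1)
  nb ##.#.: next=#  (t=0,i=12, bit26=1)
  nb ##..#: next=#  (t=1,i=14, bit25=1)
  nb ##...: next=.  (t=0,i=3, bit24=0)
  nb #.###: next=.  (t=0,i=15, bit23=0)
  nb #.##.: next=#  (t=0,i=1, bit22=1)
  nb #.#.#: next=#  (t=0,i=13, bit21=1)
  nb #.#..: next=.  (t=0,i=20, bit20=0)
  nb #..##: next=#  (t=3,i=11, bit19=1)
  nb #..#.: next=.  (t=0,i=22, bit18=0)
  nb #...#: next=#  (t=0,i=4, bit17=1)
  nb #....: next=.  (t=1,i=21, bit16=0)
  nb .####: next=#  (t=0,i=16, bit15=1)
  nb .###.: next=#  (t=0,i=7, bit14=1)
  nb .##.#: next=#  (t=0,i=11, bit13=1)
  nb .##..: next=.  (t=0,i=2, bit12=0)
  nb .#.##: next=.  (t=0,i=0, bit11=0)
  nb .#.#.: next=.  (t=3,i=22, bit10=0)
  nb .#..#: next=.  (t=0,i=21, bit9=0)
  nb .#...: next=.  (t=1,i=20, bit8=0)
  nb ..###: next=#  (t=0,i=6, bit7=1)
  nb ..##.: next=#  (t=2,i=23, bit6=1)
  nb ..#.#: next=.  (t=0,i=23, bit5=0)
  nb ..#..: next=.  (t=1,i=1, bit4=0)
  nb ...##: next=.  (t=0,i=5, bit3=0)
  nb ...#.: next=#  (t=1,i=0, bit2=1)
  nb ....#: next=#  (t=1,i=23, bit1=1)
  nb .....: next=.  (t=1,i=22, bit0=0)
  bits 00001110011010101110000011000110 = 241885382

241885382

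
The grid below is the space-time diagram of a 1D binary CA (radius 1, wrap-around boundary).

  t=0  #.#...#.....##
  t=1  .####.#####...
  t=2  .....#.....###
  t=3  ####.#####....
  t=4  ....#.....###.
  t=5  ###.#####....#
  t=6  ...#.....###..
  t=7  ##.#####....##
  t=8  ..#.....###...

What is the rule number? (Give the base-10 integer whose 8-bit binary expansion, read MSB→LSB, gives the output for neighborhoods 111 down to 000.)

  ### -> .   bit 7 = 0  t=0,i=13
  ##. -> .   bit 6 = 0  t=0,i=0
  #.# -> #   bit 5 = 1  t=0,i=1
  #.. -> #   bit 4 = 1  t=0,i=3
  .## -> .   bit 3 = 0  t=0,i=12
  .#. -> #   bit 2 = 1  t=0,i=2
  ..# -> .   bit 1 = 0  t=0,i=5
  ... -> #   bit 0 = 1  t=0,i=4
  bits 00110101 = 53

53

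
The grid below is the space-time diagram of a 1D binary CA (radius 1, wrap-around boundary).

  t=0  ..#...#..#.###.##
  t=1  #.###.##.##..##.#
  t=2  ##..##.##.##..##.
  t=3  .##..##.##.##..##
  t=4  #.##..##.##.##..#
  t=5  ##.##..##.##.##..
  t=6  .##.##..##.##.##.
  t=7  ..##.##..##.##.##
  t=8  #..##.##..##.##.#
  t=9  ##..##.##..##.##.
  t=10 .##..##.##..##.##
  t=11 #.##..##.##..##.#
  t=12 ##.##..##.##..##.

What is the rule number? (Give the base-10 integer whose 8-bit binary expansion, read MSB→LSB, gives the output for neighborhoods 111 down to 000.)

  ### -> .   bit 7 = 0  t=0,i=12
  ##. -> #   bit 6 = 1  t=0,i=13
  #.# -> #   bit 5 = 1  t=0,i=10
  #.. -> #   bit 4 = 1  t=0,i=0
  .## -> .   bit 3 = 0  t=0,i=11
  .#. -> #   bit 2 = 1  t=0,i=2
  ..# -> .   bit 1 = 0  t=0,i=1
  ... -> #   bit 0 = 1  t=0,i=4
  bits 01110101 = 117

117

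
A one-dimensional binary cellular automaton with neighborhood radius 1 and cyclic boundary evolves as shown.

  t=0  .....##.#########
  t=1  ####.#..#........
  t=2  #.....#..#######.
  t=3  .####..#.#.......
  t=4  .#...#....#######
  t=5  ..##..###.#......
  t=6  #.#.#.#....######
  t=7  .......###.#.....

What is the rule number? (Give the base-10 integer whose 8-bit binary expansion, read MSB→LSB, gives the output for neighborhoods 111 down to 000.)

  nb ###: next=.  (t=0,i=9, bit7=0)
  nb ##.: next=.  (t=0,i=6, bit6=0)
  nb #.#: next=.  (t=0,i=7, bit5=0)
  nb #..: next=#  (t=0,i=0, bit4=1)
  nb .##: next=#  (t=0,i=5, bit3=1)
  nb .#.: next=.  (t=1,i=5, bit2=0)
  nb ..#: next=.  (t=0,i=4, bit1=0)
  nb ...: next=#  (t=0,i=1, bit0=1)
  bits 00011001 = 25

25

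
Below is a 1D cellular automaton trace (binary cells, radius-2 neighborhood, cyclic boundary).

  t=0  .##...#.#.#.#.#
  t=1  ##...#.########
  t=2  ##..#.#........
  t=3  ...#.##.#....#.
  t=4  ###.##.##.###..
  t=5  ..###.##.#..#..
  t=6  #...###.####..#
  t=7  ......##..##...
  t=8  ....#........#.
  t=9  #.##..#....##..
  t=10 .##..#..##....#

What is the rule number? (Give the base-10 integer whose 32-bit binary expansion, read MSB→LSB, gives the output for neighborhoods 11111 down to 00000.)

  nb #####: next=.  (t=1,i=9, bit31=0)
  nb ####.: next=#  (t=1,i=0, bit30=1)
  nb ###.#: next=#  (t=4,i=2, bit29=1)
  nb ###..: next=#  (t=1,i=1, bit28=1)
  nb ##.##: next=#  (t=4,i=3, bit27=1)
  nb ##.#.: next=#  (t=3,i=7, bit26=1)
  nb ##..#: next=.  (t=2,i=2, bit25=0)
  nb ##...: next=.  (t=0,i=3, bit24=0)
  nb #.###: next=.  (t=1,i=7, bit23=0)
  nb #.##.: next=#  (t=0,i=1, bit22=1)
  nb #.#.#: next=#  (t=0,i=8, bit21=1)
  nb #.#..: next=#  (t=2,i=6, bit20=1)
  nb #..##: next=.  (t=4,i=14, bit19=0)
  nb #..#.: next=#  (t=2,i=3, bit18=1)
  nb #...#: next=.  (t=0,i=4, bit17=0)
  nb #....: next=#  (t=2,i=8, bit16=1)
  nb .####: next=.  (t=1,i=8, bit15=0)
  nb .###.: next=.  (t=4,i=1, bit14=0)
  nb .##.#: next=.  (t=3,i=6, bit13=0)
  nb .##..: next=.  (t=0,i=2, bit12=0)
  nb .#.##: next=#  (t=0,i=0, bit11=1)
  nb .#.#.: next=#  (t=0,i=7, bit10=1)
  nb .#..#: next=#  (t=5,i=10, bit9=1)
  nb .#...: next=.  (t=2,i=7, bit8=0)
  nb ..###: next=.  (t=4,i=0, bit7=0)
  nb ..##.: next=.  (t=2,i=0, bit6=0)
  nb ..#.#: next=.  (t=0,i=6, bit5=0)
  nb ..#..: next=.  (t=3,i=13, bit4=0)
  nb ...##: next=.  (t=2,i=14, bit3=0)
  nb ...#.: next=#  (t=0,i=5, bit2=1)
  nb ....#: next=#  (t=2,i=13, bit1=1)
  nb .....: next=.  (t=2,i=9, bit0=0)
  bits 01111100011101010000111000000110 = 2088046086

2088046086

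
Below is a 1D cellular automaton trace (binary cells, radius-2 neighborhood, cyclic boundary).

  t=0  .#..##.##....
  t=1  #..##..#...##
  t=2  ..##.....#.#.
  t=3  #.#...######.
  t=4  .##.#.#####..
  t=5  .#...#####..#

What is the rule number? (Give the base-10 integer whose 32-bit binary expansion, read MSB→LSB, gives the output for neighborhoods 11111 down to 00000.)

3235548391

  nb #####: next=#  (t=3,i=8, bit31=1)
  nb ####.: next=#  (t=3,i=10, bit30=1)
  nb ###.#: next=.  (t=3,i=11, bit29=0)
  nb ###..: next=.  (t=1,i=0, bit28=0)
  nb ##.##: next=.  (t=0,i=6, bit27=0)
  nb ##.#.: next=.  (t=3,i=12, bit26=0)
  nb ##..#: next=.  (t=1,i=1, bit25=0)
  nb ##...: next=.  (t=0,i=9, bit24=0)
  nb #.###: next=#  (t=4,i=6, bit23=1)
  nb #.##.: next=#  (t=0,i=7, bit22=1)
  nb #.#.#: next=.  (t=3,i=0, bit21=0)
  nb #.#..: next=#  (t=2,i=11, bit20=1)
  nb #..##: next=#  (t=0,i=3, bit19=1)
  nb #..#.: next=.  (t=1,i=6, bit18=0)
  nb #...#: next=#  (t=1,i=9, bit17=1)
  nb #....: next=.  (t=0,i=10, bit16=0)
  nb .####: next=#  (t=3,i=7, bit15=1)
  nb .###.: next=.  (t=1,i=12, bit14=0)
  nb .##.#: next=.  (t=0,i=5, bit13=0)
  nb .##..: next=.  (t=0,i=8, bit12=0)
  nb .#.##: next=#  (t=4,i=5, bit11=1)
  nb .#.#.: next=#  (t=2,i=10, bit10=1)
  nb .#..#: next=.  (t=0,i=2, bit9=0)
  nb .#...: next=.  (t=1,i=8, bit8=0)
  nb ..###: next=#  (t=1,i=11, bit7=1)
  nb ..##.: next=#  (t=0,i=4, bit6=1)
  nb ..#.#: next=#  (t=2,i=9, bit5=1)
  nb ..#..: next=.  (t=0,i=1, bit4=0)
  nb ...##: next=.  (t=1,i=10, bit3=0)
  nb ...#.: next=#  (t=0,i=0, bit2=1)
  nb ....#: next=#  (t=0,i=12, bit1=1)
  nb .....: next=#  (t=0,i=11, bit0=1)
  bits 11000000110110101000110011100111 = 3235548391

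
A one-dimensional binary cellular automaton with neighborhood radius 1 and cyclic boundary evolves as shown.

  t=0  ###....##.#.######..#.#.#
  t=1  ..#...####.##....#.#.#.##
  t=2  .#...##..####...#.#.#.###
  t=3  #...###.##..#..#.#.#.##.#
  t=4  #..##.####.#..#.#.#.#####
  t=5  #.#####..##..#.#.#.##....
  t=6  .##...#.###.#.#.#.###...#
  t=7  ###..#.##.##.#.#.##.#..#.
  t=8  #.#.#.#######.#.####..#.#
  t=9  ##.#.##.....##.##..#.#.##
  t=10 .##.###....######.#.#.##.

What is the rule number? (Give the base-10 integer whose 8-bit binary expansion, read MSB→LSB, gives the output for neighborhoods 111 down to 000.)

106

  [7] ### => .  t=0,i=0
  [6] ##. => #  t=0,i=2
  [5] #.# => #  t=0,i=9
  [4] #.. => .  t=0,i=3
  [3] .## => #  t=0,i=7
  [2] .#. => .  t=0,i=10
  [1] ..# => #  t=0,i=6
  [0] ... => .  t=0,i=4
  bits 01101010 = 106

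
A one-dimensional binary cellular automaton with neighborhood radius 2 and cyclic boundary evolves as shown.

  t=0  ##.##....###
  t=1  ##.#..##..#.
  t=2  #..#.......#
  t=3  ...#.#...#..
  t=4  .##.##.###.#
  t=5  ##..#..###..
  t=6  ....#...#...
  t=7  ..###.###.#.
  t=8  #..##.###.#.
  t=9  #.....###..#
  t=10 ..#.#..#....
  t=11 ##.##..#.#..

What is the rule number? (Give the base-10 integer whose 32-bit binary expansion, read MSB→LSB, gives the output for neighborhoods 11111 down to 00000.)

  nb #####: next=.  (t=0,i=11, bit31=0)
  nb ####.: next=#  (t=0,i=0, bit30=1)
  nb ###.#: next=#  (t=0,i=1, bit29=1)
  nb ###..: next=.  (t=5,i=9, bit28=0)
  nb ##.##: next=.  (t=0,i=2, bit27=0)
  nb ##.#.: next=.  (t=1,i=2, bit26=0)
  nb ##..#: next=.  (t=1,i=8, bit25=0)
  nb ##...: next=.  (t=0,i=5, bit24=0)
  nb #.###: next=#  (t=4,i=7, bit23=1)
  nb #.##.: next=#  (t=0,i=3, bit22=1)
  nb #.#.#: next=.  (t=4,i=11, bit21=0)
  nb #.#..: next=#  (t=1,i=3, bit20=1)
  nb #..##: next=.  (t=1,i=5, bit19=0)
  nb #..#.: next=.  (t=1,i=9, bit18=0)
  nb #...#: next=#  (t=3,i=7, bit17=1)
  nb #....: next=#  (t=0,i=6, bit16=1)
  nb .####: next=#  (t=0,i=10, bit15=1)
  nb .###.: next=#  (t=4,i=8, bit14=1)
  nb .##.#: next=.  (t=1,i=1, bit13=0)
  nb .##..: next=.  (t=0,i=4, bit12=0)
  nb .#.##: next=#  (t=1,i=11, bit11=1)
  nb .#.#.: next=#  (t=3,i=4, bit10=1)
  nb .#..#: next=.  (t=1,i=4, bit9=0)
  nb .#...: next=.  (t=2,i=4, bit8=0)
  nb ..###: next=.  (t=0,i=9, bit7=0)
  nb ..##.: next=.  (t=1,i=6, bit6=0)
  nb ..#.#: next=.  (t=1,i=10, bit5=0)
  nb ..#..: next=#  (t=2,i=3, bit4=1)
  nb ...##: next=.  (t=0,i=8, bit3=0)
  nb ...#.: next=#  (t=3,i=2, bit2=1)
  nb ....#: next=#  (t=0,i=7, bit1=1)
  nb .....: next=.  (t=2,i=6, bit0=0)
  bits 01100000110100111100110000010110 = 1624493078

1624493078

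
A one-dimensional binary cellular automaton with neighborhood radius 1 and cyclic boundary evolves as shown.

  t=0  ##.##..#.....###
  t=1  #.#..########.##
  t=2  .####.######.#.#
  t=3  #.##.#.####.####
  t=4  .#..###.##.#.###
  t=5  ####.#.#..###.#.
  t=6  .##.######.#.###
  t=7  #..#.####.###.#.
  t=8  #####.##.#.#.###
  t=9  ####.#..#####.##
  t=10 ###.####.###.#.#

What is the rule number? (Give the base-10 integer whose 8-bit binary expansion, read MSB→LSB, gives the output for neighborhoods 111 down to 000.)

183

  nb ###: next=#  (t=0,i=0, bit7=1)
  nb ##.: next=.  (t=0,i=1, bit6=0)
  nb #.#: next=#  (t=0,i=2, bit5=1)
  nb #..: next=#  (t=0,i=5, bit4=1)
  nb .##: next=.  (t=0,i=3, bit3=0)
  nb .#.: next=#  (t=0,i=7, bit2=1)
  nb ..#: next=#  (t=0,i=6, bit1=1)
  nb ...: next=#  (t=0,i=9, bit0=1)
  bits 10110111 = 183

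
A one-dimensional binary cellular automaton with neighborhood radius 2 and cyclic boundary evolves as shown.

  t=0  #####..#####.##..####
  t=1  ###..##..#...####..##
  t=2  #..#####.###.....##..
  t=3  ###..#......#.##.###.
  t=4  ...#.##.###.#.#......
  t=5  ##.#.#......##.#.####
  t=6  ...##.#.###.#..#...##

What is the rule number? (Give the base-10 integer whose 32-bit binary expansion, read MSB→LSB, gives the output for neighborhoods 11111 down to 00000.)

2204768115

  #####|#  b31=1 t=0,i=0
  ####.|.  b30=0 t=0,i=3
  ###.#|.  b29=0 t=0,i=11
  ###..|.  b28=0 t=0,i=4
  ##.##|.  b27=0 t=0,i=12
  ##.#.|.  b26=0 t=4,i=11
  ##..#|#  b25=1 t=0,i=5
  ##...|#  b24=1 t=2,i=12
  #.###|.  b23=0 t=2,i=9
  #.##.|#  b22=1 t=0,i=13
  #.#.#|#  b21=1 t=4,i=12
  #.#..|.  b20=0 t=4,i=14
  #..##|#  b19=1 t=0,i=6
  #..#.|.  b18=0 t=1,i=8
  #...#|#  b17=1 t=1,i=11
  #....|.  b16=0 t=2,i=13
  .####|.  b15=0 t=0,i=8
  .###.|.  b14=0 t=2,i=10
  .##.#|.  b13=0 t=3,i=15
  .##..|#  b12=1 t=0,i=14
  .#.##|.  b11=0 t=3,i=13
  .#.#.|#  b10=1 t=4,i=13
  .#..#|#  b9=1 t=2,i=1
  .#...|#  b8=1 t=1,i=10
  ..###|.  b7=0 t=0,i=7
  ..##.|#  b6=1 t=1,i=5
  ..#.#|#  b5=1 t=3,i=12
  ..#..|#  b4=1 t=1,i=9
  ...##|.  b3=0 t=1,i=12
  ...#.|.  b2=0 t=3,i=11
  ....#|#  b1=1 t=2,i=15
  .....|#  b0=1 t=2,i=14
  bits 10000011011010100001011101110011 = 2204768115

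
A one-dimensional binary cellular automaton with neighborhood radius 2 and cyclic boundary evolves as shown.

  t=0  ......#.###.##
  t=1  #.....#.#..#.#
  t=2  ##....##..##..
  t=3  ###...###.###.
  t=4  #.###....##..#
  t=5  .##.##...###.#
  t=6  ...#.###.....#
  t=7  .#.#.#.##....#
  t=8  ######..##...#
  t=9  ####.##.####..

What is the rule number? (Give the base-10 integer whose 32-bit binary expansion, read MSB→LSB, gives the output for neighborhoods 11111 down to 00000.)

2611385456

  [31] ##### => #  t=8,i=1
  [30] ####. => .  t=8,i=4
  [29] ###.# => .  t=0,i=10
  [28] ###.. => #  t=3,i=2
  [27] ##.## => #  t=0,i=11
  [26] ##.#. => .  t=5,i=12
  [25] ##..# => #  t=2,i=8
  [24] ##... => #  t=0,i=0
  [23] #.### => #  t=0,i=8
  [22] #.##. => .  t=0,i=12
  [21] #.#.# => #  t=5,i=13
  [20] #.#.. => .  t=1,i=8
  [19] #..## => .  t=2,i=9
  [18] #..#. => #  t=1,i=10
  [17] #...# => #  t=3,i=4
  [16] #.... => .  t=0,i=1
  [15] .#### => #  t=8,i=0
  [14] .###. => .  t=0,i=9
  [13] .##.# => .  t=4,i=0
  [12] .##.. => #  t=0,i=13
  [11] .#.## => .  t=0,i=7
  [10] .#.#. => #  t=1,i=7
  [9] .#..# => .  t=1,i=9
  [8] .#... => .  t=6,i=0
  [7] ..### => .  t=3,i=6
  [6] ..##. => #  t=2,i=0
  [5] ..#.# => #  t=0,i=6
  [4] ..#.. => #  t=6,i=13
  [3] ...## => .  t=2,i=5
  [2] ...#. => .  t=0,i=5
  [1] ....# => .  t=0,i=4
  [0] ..... => .  t=0,i=2
  bits 10011011101001101001010001110000 = 2611385456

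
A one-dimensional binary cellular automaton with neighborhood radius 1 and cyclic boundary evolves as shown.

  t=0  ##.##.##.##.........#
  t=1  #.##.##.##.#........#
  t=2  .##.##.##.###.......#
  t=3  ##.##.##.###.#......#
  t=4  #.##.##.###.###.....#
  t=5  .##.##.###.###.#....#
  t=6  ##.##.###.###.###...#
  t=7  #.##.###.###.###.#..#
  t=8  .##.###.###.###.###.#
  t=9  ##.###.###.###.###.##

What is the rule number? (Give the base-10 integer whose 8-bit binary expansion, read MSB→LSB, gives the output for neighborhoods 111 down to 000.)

188

  [7] ### => #  t=0,i=0
  [6] ##. => .  t=0,i=1
  [5] #.# => #  t=0,i=2
  [4] #.. => #  t=0,i=11
  [3] .## => #  t=0,i=3
  [2] .#. => #  t=1,i=11
  [1] ..# => .  t=0,i=19
  [0] ... => .  t=0,i=12
  bits 10111100 = 188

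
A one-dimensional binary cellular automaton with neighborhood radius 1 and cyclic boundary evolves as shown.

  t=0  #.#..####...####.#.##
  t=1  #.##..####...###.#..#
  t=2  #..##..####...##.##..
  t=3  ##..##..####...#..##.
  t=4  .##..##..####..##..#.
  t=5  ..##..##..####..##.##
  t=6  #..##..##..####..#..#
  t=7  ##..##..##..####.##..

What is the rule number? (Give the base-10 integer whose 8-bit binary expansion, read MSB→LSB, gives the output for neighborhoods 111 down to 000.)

212

  [7] ### => #  t=0,i=6
  [6] ##. => #  t=0,i=0
  [5] #.# => .  t=0,i=1
  [4] #.. => #  t=0,i=3
  [3] .## => .  t=0,i=5
  [2] .#. => #  t=0,i=2
  [1] ..# => .  t=0,i=4
  [0] ... => .  t=0,i=10
  bits 11010100 = 212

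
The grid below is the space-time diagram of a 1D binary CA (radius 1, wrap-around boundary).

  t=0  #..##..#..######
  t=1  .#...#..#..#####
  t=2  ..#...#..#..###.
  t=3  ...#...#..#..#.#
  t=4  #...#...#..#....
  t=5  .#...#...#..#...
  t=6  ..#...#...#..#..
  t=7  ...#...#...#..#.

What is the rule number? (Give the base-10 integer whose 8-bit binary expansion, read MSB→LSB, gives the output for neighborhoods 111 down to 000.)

  ### -> #   bit 7 = 1  t=0,i=11
  ##. -> .   bit 6 = 0  t=0,i=0
  #.# -> .   bit 5 = 0  t=1,i=0
  #.. -> #   bit 4 = 1  t=0,i=1
  .## -> .   bit 3 = 0  t=0,i=3
  .#. -> .   bit 2 = 0  t=0,i=7
  ..# -> .   bit 1 = 0  t=0,i=2
  ... -> .   bit 0 = 0  t=1,i=3
  bits 10010000 = 144

144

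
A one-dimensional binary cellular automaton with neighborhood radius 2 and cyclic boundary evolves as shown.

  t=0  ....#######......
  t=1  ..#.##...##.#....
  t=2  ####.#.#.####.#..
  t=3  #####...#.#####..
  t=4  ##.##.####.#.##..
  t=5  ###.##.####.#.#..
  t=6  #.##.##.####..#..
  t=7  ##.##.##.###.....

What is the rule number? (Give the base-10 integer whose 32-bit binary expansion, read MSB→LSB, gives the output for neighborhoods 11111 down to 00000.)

  ##### -> .   bit 31 = 0  t=0,i=6
  ####. -> #   bit 30 = 1  t=0,i=9
  ###.# -> #   bit 29 = 1  t=2,i=3
  ###.. -> #   bit 28 = 1  t=0,i=10
  ##.## -> #   bit 27 = 1  t=4,i=2
  ##.#. -> #   bit 26 = 1  t=1,i=11
  ##..# -> .   bit 25 = 0  t=3,i=15
  ##... -> .   bit 24 = 0  t=0,i=11
  #.### -> .   bit 23 = 0  t=2,i=9
  #.##. -> .   bit 22 = 0  t=1,i=4
  #.#.# -> .   bit 21 = 0  t=2,i=5
  #.#.. -> #   bit 20 = 1  t=1,i=12
  #..## -> .   bit 19 = 0  t=2,i=16
  #..#. -> .   bit 18 = 0  t=6,i=13
  #...# -> #   bit 17 = 1  t=1,i=7
  #.... -> #   bit 16 = 1  t=0,i=12
  .#### -> #   bit 15 = 1  t=0,i=5
  .###. -> .   bit 14 = 0  t=5,i=1
  .##.# -> #   bit 13 = 1  t=1,i=10
  .##.. -> #   bit 12 = 1  t=1,i=5
  .#.## -> #   bit 11 = 1  t=1,i=3
  .#.#. -> .   bit 10 = 0  t=2,i=6
  .#..# -> .   bit 9 = 0  t=2,i=15
  .#... -> .   bit 8 = 0  t=1,i=13
  ..### -> #   bit 7 = 1  t=0,i=4
  ..##. -> #   bit 6 = 1  t=1,i=9
  ..#.# -> #   bit 5 = 1  t=1,i=2
  ..#.. -> .   bit 4 = 0  t=6,i=14
  ...## -> .   bit 3 = 0  t=0,i=3
  ...#. -> #   bit 2 = 1  t=1,i=1
  ....# -> #   bit 1 = 1  t=0,i=2
  ..... -> .   bit 0 = 0  t=0,i=0
  bits 01111100000100111011100011100110 = 2081667302

2081667302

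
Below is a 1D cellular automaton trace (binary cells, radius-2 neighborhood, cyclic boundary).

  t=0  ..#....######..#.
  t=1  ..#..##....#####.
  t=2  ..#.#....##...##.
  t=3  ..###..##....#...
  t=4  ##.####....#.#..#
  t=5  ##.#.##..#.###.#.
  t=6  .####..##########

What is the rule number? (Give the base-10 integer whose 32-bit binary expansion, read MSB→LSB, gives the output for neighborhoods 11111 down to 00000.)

  #####|.  b31=0 t=0,i=9
  ####.|#  b30=1 t=0,i=11
  ###.#|#  b29=1 t=4,i=1
  ###..|#  b28=1 t=0,i=12
  ##.##|.  b27=0 t=4,i=2
  ##.#.|#  b26=1 t=5,i=2
  ##..#|#  b25=1 t=0,i=13
  ##...|.  b24=0 t=1,i=7
  #.###|#  b23=1 t=4,i=3
  #.##.|.  b22=0 t=5,i=0
  #.#.#|#  b21=1 t=5,i=3
  #.#..|#  b20=1 t=2,i=4
  #..##|#  b19=1 t=1,i=4
  #..#.|#  b18=1 t=0,i=14
  #...#|.  b17=0 t=0,i=0
  #....|.  b16=0 t=0,i=4
  .####|.  b15=0 t=0,i=8
  .###.|#  b14=1 t=3,i=3
  .##.#|#  b13=1 t=5,i=1
  .##..|.  b12=0 t=1,i=6
  .#.##|#  b11=1 t=5,i=4
  .#.#.|#  b10=1 t=2,i=3
  .#..#|.  b9=0 t=1,i=3
  .#...|.  b8=0 t=0,i=3
  ..###|.  b7=0 t=0,i=7
  ..##.|.  b6=0 t=1,i=5
  ..#.#|#  b5=1 t=2,i=2
  ..#..|#  b4=1 t=0,i=2
  ...##|#  b3=1 t=0,i=6
  ...#.|.  b2=0 t=0,i=1
  ....#|#  b1=1 t=0,i=5
  .....|#  b0=1 t=3,i=16
  bits 01110110101111000110110000111011 = 1992059963

1992059963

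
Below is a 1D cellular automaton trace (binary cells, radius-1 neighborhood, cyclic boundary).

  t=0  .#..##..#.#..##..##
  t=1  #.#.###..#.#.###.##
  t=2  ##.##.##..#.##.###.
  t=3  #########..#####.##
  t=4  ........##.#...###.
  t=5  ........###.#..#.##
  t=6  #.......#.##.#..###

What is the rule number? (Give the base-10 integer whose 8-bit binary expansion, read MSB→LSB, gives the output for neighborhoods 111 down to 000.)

  [7] ### => .  t=1,i=5
  [6] ##. => #  t=0,i=5
  [5] #.# => #  t=0,i=0
  [4] #.. => #  t=0,i=2
  [3] .## => #  t=0,i=4
  [2] .#. => .  t=0,i=1
  [1] ..# => .  t=0,i=3
  [0] ... => .  t=4,i=0
  bits 01111000 = 120

120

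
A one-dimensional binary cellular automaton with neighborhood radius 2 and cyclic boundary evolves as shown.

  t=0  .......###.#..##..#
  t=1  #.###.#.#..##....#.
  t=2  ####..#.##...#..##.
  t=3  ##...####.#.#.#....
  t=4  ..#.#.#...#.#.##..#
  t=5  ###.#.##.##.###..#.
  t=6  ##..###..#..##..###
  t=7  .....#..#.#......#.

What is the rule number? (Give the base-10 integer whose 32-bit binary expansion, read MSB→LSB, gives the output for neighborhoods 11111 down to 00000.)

32820013

  #####|.  b31=0 t=6,i=18
  ####.|.  b30=0 t=2,i=2
  ###.#|.  b29=0 t=0,i=9
  ###..|.  b28=0 t=2,i=3
  ##.##|.  b27=0 t=2,i=18
  ##.#.|.  b26=0 t=0,i=10
  ##..#|.  b25=0 t=0,i=16
  ##...|#  b24=1 t=1,i=13
  #.###|#  b23=1 t=1,i=2
  #.##.|#  b22=1 t=2,i=8
  #.#.#|#  b21=1 t=1,i=0
  #.#..|#  b20=1 t=0,i=11
  #..##|.  b19=0 t=0,i=13
  #..#.|#  b18=1 t=0,i=17
  #...#|.  b17=0 t=2,i=11
  #....|.  b16=0 t=0,i=1
  .####|#  b15=1 t=2,i=1
  .###.|#  b14=1 t=0,i=8
  .##.#|.  b13=0 t=2,i=17
  .##..|.  b12=0 t=0,i=15
  .#.##|#  b11=1 t=1,i=1
  .#.#.|.  b10=0 t=1,i=7
  .#..#|#  b9=1 t=0,i=12
  .#...|#  b8=1 t=0,i=0
  ..###|.  b7=0 t=0,i=7
  ..##.|.  b6=0 t=0,i=14
  ..#.#|#  b5=1 t=1,i=17
  ..#..|.  b4=0 t=0,i=18
  ...##|#  b3=1 t=0,i=6
  ...#.|#  b2=1 t=1,i=16
  ....#|.  b1=0 t=0,i=5
  .....|#  b0=1 t=0,i=2
  bits 00000001111101001100101100101101 = 32820013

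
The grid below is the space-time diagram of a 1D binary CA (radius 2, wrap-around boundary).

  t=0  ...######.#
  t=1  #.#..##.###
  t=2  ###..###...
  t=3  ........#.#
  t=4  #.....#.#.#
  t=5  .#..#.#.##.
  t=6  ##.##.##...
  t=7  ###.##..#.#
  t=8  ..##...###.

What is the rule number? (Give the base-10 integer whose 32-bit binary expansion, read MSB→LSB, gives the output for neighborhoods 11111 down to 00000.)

2905876858

  nb #####: next=#  (t=0,i=5, bit31=1)
  nb ####.: next=.  (t=0,i=7, bit30=0)
  nb ###.#: next=#  (t=0,i=8, bit29=1)
  nb ###..: next=.  (t=2,i=2, bit28=0)
  nb ##.##: next=#  (t=1,i=7, bit27=1)
  nb ##.#.: next=#  (t=0,i=9, bit26=1)
  nb ##..#: next=.  (t=2,i=3, bit25=0)
  nb ##...: next=#  (t=2,i=8, bit24=1)
  nb #.###: next=.  (t=1,i=8, bit23=0)
  nb #.##.: next=.  (t=4,i=10, bit22=0)
  nb #.#.#: next=#  (t=4,i=8, bit21=1)
  nb #.#..: next=#  (t=0,i=10, bit20=1)
  nb #..##: next=.  (t=1,i=4, bit19=0)
  nb #..#.: next=#  (t=5,i=0, bit18=1)
  nb #...#: next=.  (t=0,i=1, bit17=0)
  nb #....: next=.  (t=3,i=1, bit16=0)
  nb .####: next=.  (t=0,i=4, bit15=0)
  nb .###.: next=.  (t=2,i=1, bit14=0)
  nb .##.#: next=#  (t=1,i=6, bit13=1)
  nb .##..: next=.  (t=4,i=0, bit12=0)
  nb .#.##: next=#  (t=4,i=9, bit11=1)
  nb .#.#.: next=.  (t=3,i=9, bit10=0)
  nb .#..#: next=.  (t=1,i=3, bit9=0)
  nb .#...: next=#  (t=0,i=0, bit8=1)
  nb ..###: next=.  (t=0,i=3, bit7=0)
  nb ..##.: next=#  (t=1,i=5, bit6=1)
  nb ..#.#: next=#  (t=3,i=8, bit5=1)
  nb ..#..: next=#  (t=5,i=1, bit4=1)
  nb ...##: next=#  (t=0,i=2, bit3=1)
  nb ...#.: next=.  (t=3,i=7, bit2=0)
  nb ....#: next=#  (t=3,i=6, bit1=1)
  nb .....: next=.  (t=3,i=2, bit0=0)
  bits 10101101001101000010100101111010 = 2905876858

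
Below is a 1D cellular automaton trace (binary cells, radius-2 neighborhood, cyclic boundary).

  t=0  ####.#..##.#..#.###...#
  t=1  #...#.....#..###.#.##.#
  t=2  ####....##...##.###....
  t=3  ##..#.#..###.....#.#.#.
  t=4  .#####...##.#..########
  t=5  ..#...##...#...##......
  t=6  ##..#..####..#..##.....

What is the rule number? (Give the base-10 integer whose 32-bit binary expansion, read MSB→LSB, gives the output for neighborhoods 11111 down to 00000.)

119987366

  #####|.  b31=0 t=0,i=1
  ####.|.  b30=0 t=0,i=2
  ###.#|.  b29=0 t=0,i=3
  ###..|.  b28=0 t=0,i=18
  ##.##|.  b27=0 t=1,i=21
  ##.#.|#  b26=1 t=0,i=4
  ##..#|#  b25=1 t=3,i=2
  ##...|#  b24=1 t=0,i=19
  #.###|.  b23=0 t=0,i=16
  #.##.|.  b22=0 t=1,i=19
  #.#.#|#  b21=1 t=1,i=17
  #.#..|.  b20=0 t=0,i=5
  #..##|.  b19=0 t=0,i=7
  #..#.|#  b18=1 t=0,i=13
  #...#|#  b17=1 t=0,i=20
  #....|.  b16=0 t=1,i=6
  .####|#  b15=1 t=0,i=0
  .###.|#  b14=1 t=0,i=17
  .##.#|.  b13=0 t=0,i=9
  .##..|#  b12=1 t=1,i=0
  .#.##|#  b11=1 t=0,i=15
  .#.#.|#  b10=1 t=3,i=5
  .#..#|.  b9=0 t=0,i=6
  .#...|.  b8=0 t=1,i=5
  ..###|#  b7=1 t=0,i=22
  ..##.|.  b6=0 t=0,i=8
  ..#.#|#  b5=1 t=0,i=14
  ..#..|.  b4=0 t=1,i=4
  ...##|.  b3=0 t=0,i=21
  ...#.|#  b2=1 t=1,i=3
  ....#|#  b1=1 t=1,i=8
  .....|.  b0=0 t=1,i=7
  bits 00000111001001101101110010100110 = 119987366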